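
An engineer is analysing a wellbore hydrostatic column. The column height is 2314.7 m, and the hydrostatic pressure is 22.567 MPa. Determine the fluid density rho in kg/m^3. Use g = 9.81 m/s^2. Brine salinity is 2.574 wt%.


rho = P * 1e6 / (g * h)
rho = 22.567 * 1e6 / (9.81 * 2314.7)
rho = 993.83 kg/m^3


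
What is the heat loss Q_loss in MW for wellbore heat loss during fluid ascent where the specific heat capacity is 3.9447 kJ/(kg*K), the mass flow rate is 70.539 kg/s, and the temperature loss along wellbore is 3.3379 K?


Q_loss = mdot * cp * dT
Q_loss = 70.539 * 3.9447 * 3.3379
Q_loss = 928.7880 kW
Convert: 928.7880 kW * 0.001 = 0.92879 MW
Q_loss = 0.92879 MW


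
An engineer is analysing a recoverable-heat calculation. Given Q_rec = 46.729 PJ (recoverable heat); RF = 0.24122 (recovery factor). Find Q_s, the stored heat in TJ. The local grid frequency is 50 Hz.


Q_s = Q_rec / RF
Q_s = 46.729 / 0.24122
Q_s = 193.7194 PJ
Convert: 193.7194 PJ * 1000.0 = 1.9372e+05 TJ
Q_s = 1.9372e+05 TJ


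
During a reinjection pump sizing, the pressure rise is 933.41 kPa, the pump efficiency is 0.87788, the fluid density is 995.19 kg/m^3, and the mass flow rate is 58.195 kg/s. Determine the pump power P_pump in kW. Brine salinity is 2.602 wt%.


P_pump = mdot * dP / (rho * eta)
P_pump = 58.195 * 933.41 / (995.19 * 0.87788)
P_pump = 62.175 kW


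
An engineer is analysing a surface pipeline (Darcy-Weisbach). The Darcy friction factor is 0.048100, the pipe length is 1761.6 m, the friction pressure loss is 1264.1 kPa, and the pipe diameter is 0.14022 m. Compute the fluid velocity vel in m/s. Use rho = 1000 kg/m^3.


vel = sqrt(dP*1000*2*D / (f*L*rho))
vel = sqrt(1264.1*1000*2*0.14022 / (0.048100*1761.6*1000))
vel = 2.0454 m/s


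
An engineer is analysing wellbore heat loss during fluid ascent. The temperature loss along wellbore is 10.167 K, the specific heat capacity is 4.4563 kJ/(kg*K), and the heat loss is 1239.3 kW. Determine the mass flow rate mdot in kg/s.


mdot = Q_loss / (cp * dT)
mdot = 1239.3 / (4.4563 * 10.167)
mdot = 27.353 kg/s


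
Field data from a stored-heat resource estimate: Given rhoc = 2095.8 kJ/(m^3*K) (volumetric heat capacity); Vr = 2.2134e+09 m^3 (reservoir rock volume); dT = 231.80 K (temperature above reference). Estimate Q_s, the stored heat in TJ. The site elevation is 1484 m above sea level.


Q_s = Vr * rhoc * dT / 1e12
Q_s = 2.2134e+09 * 2095.8 * 231.80 / 1e12
Q_s = 1075.284 PJ
Convert: 1075.284 PJ * 1000.0 = 1.0753e+06 TJ
Q_s = 1.0753e+06 TJ


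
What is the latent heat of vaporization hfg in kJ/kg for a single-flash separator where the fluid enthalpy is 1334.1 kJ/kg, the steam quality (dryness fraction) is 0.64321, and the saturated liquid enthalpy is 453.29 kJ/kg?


hfg = (h - hf) / x
hfg = (1334.1 - 453.29) / 0.64321
hfg = 1369.4 kJ/kg


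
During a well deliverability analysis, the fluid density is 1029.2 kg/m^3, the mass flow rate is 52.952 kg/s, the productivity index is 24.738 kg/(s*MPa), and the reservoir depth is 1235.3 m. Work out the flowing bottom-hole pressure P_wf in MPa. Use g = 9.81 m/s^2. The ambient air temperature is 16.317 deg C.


Step 1: P_i = rho*g*h/1e6 = 1029.2*9.81*1235.3/1e6 = 12.47215 MPa
Step 2: P_wf = P_i - mdot/PI = 12.47215 - 52.952/24.738 = 10.332 MPa
P_wf = 10.332 MPa


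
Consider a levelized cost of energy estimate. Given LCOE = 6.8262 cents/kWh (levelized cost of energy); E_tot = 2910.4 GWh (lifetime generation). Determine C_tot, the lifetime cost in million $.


C_tot = LCOE / 100 * E_tot
C_tot = 6.8262 / 100 * 2910.4
C_tot = 198.67 million $


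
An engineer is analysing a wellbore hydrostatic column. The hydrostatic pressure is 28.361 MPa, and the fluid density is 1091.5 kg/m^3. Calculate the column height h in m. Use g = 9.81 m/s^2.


h = P * 1e6 / (g * rho)
h = 28.361 * 1e6 / (9.81 * 1091.5)
h = 2648.7 m


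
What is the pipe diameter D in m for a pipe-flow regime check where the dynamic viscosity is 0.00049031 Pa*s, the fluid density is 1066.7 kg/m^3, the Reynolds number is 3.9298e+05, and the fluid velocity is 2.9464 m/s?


D = Re * mu / (rho * vel)
D = 3.9298e+05 * 0.00049031 / (1066.7 * 2.9464)
D = 0.061307 m


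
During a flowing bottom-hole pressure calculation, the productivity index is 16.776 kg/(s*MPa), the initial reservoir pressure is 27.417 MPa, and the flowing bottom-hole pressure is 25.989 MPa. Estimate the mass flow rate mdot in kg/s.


mdot = (P_i - P_wf) * PI
mdot = (27.417 - 25.989) * 16.776
mdot = 23.956 kg/s


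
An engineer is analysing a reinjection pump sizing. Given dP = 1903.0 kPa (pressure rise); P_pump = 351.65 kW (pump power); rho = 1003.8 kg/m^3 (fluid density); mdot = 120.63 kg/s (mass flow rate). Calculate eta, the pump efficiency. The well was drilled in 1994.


eta = mdot * dP / (rho * P_pump)
eta = 120.63 * 1903.0 / (1003.8 * 351.65)
eta = 0.65033


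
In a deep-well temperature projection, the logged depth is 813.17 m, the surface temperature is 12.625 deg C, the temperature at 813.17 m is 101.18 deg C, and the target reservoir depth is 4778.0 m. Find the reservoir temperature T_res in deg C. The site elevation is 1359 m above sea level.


Step 1: grad = (T_d1 - T_surf)/d1 * 1000 = (101.18 - 12.625)/813.17 * 1000 = 108.9010 deg C/km
Step 2: T_res = T_surf + grad*d2/1000 = 12.625 + 108.9010*4778.0/1000 = 532.95 deg C
T_res = 532.95 deg C


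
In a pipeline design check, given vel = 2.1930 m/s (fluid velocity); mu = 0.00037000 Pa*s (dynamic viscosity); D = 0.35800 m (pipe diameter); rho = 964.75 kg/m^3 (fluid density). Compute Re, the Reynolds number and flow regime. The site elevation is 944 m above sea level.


Step 1: Re = rho*vel*D/mu = 964.75*2.193*0.358/0.00037 = 2.0471e+06
Step 2: Re = 2.0471e+06 > 4000, so flow is turbulent.
Re = 2.0471e+06 (turbulent)


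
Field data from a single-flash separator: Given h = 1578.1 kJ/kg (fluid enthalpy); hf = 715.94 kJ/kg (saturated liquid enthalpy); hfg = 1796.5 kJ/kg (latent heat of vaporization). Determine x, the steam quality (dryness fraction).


x = (h - hf) / hfg
x = (1578.1 - 715.94) / 1796.5
x = 0.47991


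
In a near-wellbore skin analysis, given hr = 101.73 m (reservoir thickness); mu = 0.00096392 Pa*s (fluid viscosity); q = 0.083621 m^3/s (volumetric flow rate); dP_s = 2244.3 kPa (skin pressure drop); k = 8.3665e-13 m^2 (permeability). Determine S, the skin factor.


S = dP_s * 1000 * 2*pi*k*hr / (q*mu)
S = 2244.3 * 1000 * 2*pi*8.3665e-13*101.73 / (0.083621*0.00096392)
S = 14.890


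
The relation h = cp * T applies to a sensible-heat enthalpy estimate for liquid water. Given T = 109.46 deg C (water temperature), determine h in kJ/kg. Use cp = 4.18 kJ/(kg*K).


h = cp * T
h = 4.18 * 109.46
h = 457.54 kJ/kg


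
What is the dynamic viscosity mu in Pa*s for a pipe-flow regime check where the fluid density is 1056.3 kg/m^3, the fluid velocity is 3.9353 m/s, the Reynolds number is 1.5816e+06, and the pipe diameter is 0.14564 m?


mu = rho * vel * D / Re
mu = 1056.3 * 3.9353 * 0.14564 / 1.5816e+06
mu = 0.00038278 Pa*s


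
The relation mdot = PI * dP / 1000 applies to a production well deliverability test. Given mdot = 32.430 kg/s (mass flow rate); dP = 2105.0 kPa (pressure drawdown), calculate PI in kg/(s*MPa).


PI = mdot * 1000 / dP
PI = 32.430 * 1000 / 2105.0
PI = 15.406 kg/(s*MPa)


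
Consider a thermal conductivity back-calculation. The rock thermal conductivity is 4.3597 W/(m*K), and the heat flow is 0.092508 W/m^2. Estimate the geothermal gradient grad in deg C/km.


grad = q / k * 1000
grad = 0.092508 / 4.3597 * 1000
grad = 21.219 deg C/km


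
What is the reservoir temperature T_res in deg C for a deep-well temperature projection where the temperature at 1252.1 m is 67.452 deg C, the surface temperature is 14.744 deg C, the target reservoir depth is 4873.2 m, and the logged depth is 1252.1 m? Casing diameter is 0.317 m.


Step 1: grad = (T_d1 - T_surf)/d1 * 1000 = (67.452 - 14.744)/1252.1 * 1000 = 42.09568 deg C/km
Step 2: T_res = T_surf + grad*d2/1000 = 14.744 + 42.09568*4873.2/1000 = 219.88 deg C
T_res = 219.88 deg C


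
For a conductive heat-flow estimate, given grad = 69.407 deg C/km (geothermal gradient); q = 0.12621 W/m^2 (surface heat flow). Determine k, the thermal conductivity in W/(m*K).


k = q * 1000 / grad
k = 0.12621 * 1000 / 69.407
k = 1.8184 W/(m*K)


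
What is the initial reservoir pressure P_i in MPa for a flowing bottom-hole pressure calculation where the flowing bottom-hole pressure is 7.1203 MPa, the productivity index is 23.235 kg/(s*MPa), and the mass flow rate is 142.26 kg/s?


P_i = P_wf + mdot / PI
P_i = 7.1203 + 142.26 / 23.235
P_i = 13.243 MPa


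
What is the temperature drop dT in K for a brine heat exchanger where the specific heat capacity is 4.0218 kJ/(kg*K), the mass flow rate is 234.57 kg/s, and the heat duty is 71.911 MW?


dT = Q * 1000 / (mdot * cp)
dT = 71.911 * 1000 / (234.57 * 4.0218)
dT = 76.226 K


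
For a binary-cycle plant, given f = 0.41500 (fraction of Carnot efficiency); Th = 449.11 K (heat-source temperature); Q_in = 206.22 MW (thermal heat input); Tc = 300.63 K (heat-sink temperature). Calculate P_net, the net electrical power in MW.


Step 1: eta = (1 - Tc/Th)*f = (1 - 300.63/449.11)*0.415 = 0.1372029
Step 2: P_net = eta * Q_in = 0.1372029 * 206.22 = 28.294 MW
P_net = 28.294 MW


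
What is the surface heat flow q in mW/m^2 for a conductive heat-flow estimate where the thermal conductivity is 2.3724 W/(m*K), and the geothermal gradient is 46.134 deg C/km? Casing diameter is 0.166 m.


q = k * grad / 1000
q = 2.3724 * 46.134 / 1000
q = 0.1094483 W/m^2
Convert: 0.1094483 W/m^2 * 1000.0 = 109.45 mW/m^2
q = 109.45 mW/m^2


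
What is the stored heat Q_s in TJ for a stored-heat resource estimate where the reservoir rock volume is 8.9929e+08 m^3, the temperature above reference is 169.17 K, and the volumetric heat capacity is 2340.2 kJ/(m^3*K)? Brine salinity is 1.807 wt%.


Q_s = Vr * rhoc * dT / 1e12
Q_s = 8.9929e+08 * 2340.2 * 169.17 / 1e12
Q_s = 356.0214 PJ
Convert: 356.0214 PJ * 1000.0 = 3.5602e+05 TJ
Q_s = 3.5602e+05 TJ


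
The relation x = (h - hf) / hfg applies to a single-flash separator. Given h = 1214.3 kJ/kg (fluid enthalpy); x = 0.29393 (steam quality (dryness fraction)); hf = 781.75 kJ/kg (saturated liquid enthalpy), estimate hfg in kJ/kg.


hfg = (h - hf) / x
hfg = (1214.3 - 781.75) / 0.29393
hfg = 1471.6 kJ/kg


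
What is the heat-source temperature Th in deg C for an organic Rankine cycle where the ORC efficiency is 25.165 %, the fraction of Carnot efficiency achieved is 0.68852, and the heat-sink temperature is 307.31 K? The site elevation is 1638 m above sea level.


Th = Tc / (1 - (eta_orc/100)/f)
Th = 307.31 / (1 - (25.165/100)/0.68852)
Th = 484.3296 K
Convert to deg C: 484.3296 - 273.15 = 211.18 deg C
Th = 211.18 deg C


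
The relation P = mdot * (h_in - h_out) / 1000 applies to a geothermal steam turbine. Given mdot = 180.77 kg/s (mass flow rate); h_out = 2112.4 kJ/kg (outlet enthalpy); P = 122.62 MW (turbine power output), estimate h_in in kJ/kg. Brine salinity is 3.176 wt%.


h_in = h_out + P * 1000 / mdot
h_in = 2112.4 + 122.62 * 1000 / 180.77
h_in = 2790.7 kJ/kg


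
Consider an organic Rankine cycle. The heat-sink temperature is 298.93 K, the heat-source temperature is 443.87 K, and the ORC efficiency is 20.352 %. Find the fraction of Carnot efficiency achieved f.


f = (eta_orc/100) / (1 - Tc/Th)
f = (20.352/100) / (1 - 298.93/443.87)
f = 0.62327


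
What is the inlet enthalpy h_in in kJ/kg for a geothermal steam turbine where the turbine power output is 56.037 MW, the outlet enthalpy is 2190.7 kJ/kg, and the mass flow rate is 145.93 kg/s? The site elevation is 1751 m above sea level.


h_in = h_out + P * 1000 / mdot
h_in = 2190.7 + 56.037 * 1000 / 145.93
h_in = 2574.7 kJ/kg


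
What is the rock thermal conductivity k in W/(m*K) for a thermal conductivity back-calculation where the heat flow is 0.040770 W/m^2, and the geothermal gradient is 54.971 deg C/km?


k = q / (grad / 1000)
k = 0.040770 / (54.971 / 1000)
k = 0.74166 W/(m*K)


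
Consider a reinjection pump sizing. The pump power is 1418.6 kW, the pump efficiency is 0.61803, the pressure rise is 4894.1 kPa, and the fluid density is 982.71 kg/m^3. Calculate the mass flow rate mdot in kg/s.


mdot = P_pump * rho * eta / dP
mdot = 1418.6 * 982.71 * 0.61803 / 4894.1
mdot = 176.04 kg/s


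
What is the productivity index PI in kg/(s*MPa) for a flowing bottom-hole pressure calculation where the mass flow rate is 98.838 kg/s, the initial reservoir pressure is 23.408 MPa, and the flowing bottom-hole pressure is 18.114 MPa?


PI = mdot / (P_i - P_wf)
PI = 98.838 / (23.408 - 18.114)
PI = 18.670 kg/(s*MPa)


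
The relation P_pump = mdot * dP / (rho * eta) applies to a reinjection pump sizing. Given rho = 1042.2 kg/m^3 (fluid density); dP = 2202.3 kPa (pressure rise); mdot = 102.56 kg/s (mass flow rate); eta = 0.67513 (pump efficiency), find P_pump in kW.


P_pump = mdot * dP / (rho * eta)
P_pump = 102.56 * 2202.3 / (1042.2 * 0.67513)
P_pump = 321.01 kW


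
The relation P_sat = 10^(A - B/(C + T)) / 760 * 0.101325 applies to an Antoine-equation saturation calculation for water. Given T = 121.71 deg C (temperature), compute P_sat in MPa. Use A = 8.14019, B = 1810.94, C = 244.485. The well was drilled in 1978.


P_sat = 10^(A - B/(C + T)) / 760 * 0.101325
P_sat = 10^(8.14019 - 1810.94/(244.485 + 121.71)) / 760 * 0.101325
P_sat = 0.20884 MPa


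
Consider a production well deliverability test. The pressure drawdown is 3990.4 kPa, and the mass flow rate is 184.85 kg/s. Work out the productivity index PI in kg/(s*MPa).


PI = mdot * 1000 / dP
PI = 184.85 * 1000 / 3990.4
PI = 46.324 kg/(s*MPa)


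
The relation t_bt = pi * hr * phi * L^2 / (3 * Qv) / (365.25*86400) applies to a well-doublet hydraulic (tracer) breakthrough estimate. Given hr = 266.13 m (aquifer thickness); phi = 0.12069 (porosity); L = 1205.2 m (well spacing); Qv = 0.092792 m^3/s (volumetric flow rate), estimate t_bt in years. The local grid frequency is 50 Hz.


t_bt = pi * hr * phi * L^2 / (3 * Qv) / (365.25*86400)
t_bt = pi * 266.13 * 0.12069 * 1205.2^2 / (3 * 0.092792) / (365.25*86400)
t_bt = 16.684 years


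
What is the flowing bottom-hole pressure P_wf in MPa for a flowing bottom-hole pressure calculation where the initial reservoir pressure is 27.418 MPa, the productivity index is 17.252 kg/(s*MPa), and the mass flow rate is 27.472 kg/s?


P_wf = P_i - mdot / PI
P_wf = 27.418 - 27.472 / 17.252
P_wf = 25.826 MPa


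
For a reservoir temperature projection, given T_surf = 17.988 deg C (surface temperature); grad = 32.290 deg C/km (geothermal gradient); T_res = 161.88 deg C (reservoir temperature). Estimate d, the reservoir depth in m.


d = (T_res - T_surf) / grad * 1000
d = (161.88 - 17.988) / 32.290 * 1000
d = 4456.2 m


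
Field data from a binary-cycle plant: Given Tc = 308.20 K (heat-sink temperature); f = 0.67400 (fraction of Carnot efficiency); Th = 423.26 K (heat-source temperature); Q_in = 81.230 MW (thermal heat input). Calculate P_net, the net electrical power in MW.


Step 1: eta = (1 - Tc/Th)*f = (1 - 308.2/423.26)*0.674 = 0.1832218
Step 2: P_net = eta * Q_in = 0.1832218 * 81.23 = 14.883 MW
P_net = 14.883 MW


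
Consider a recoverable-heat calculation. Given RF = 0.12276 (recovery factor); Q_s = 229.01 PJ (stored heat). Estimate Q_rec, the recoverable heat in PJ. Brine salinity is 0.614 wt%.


Q_rec = Q_s * RF
Q_rec = 229.01 * 0.12276
Q_rec = 28.113 PJ


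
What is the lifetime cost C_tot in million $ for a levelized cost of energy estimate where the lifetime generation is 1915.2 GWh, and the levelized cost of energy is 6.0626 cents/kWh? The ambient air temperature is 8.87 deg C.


C_tot = LCOE / 100 * E_tot
C_tot = 6.0626 / 100 * 1915.2
C_tot = 116.11 million $


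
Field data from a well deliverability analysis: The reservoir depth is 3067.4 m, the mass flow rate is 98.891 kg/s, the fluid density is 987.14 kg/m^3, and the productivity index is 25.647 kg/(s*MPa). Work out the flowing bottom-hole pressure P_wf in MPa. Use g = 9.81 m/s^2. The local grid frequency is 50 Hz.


Step 1: P_i = rho*g*h/1e6 = 987.14*9.81*3067.4/1e6 = 29.70422 MPa
Step 2: P_wf = P_i - mdot/PI = 29.70422 - 98.891/25.647 = 25.848 MPa
P_wf = 25.848 MPa


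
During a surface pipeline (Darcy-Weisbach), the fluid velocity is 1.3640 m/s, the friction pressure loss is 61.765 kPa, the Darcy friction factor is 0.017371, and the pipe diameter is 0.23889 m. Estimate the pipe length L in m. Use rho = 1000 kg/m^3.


L = dP*1000*D / (f*rho*vel^2/2)
L = 61.765*1000*0.23889 / (0.017371*1000*1.3640^2/2)
L = 913.10 m


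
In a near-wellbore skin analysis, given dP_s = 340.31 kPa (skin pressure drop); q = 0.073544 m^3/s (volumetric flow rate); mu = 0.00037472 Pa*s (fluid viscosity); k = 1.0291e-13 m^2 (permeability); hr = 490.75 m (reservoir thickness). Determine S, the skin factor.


S = dP_s * 1000 * 2*pi*k*hr / (q*mu)
S = 340.31 * 1000 * 2*pi*1.0291e-13*490.75 / (0.073544*0.00037472)
S = 3.9185


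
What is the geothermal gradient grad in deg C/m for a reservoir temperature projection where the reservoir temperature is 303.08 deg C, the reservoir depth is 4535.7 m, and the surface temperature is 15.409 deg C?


grad = (T_res - T_surf) / d * 1000
grad = (303.08 - 15.409) / 4535.7 * 1000
grad = 63.42373 deg C/km
Convert: 63.42373 deg C/km * 0.001 = 0.063424 deg C/m
grad = 0.063424 deg C/m


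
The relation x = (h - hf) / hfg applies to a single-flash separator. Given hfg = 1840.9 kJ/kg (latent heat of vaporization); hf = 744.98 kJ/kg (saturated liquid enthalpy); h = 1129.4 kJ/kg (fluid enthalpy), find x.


x = (h - hf) / hfg
x = (1129.4 - 744.98) / 1840.9
x = 0.20882


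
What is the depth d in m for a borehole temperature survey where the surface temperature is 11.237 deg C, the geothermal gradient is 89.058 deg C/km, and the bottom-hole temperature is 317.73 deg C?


d = (T_d - T_surf) / grad * 1000
d = (317.73 - 11.237) / 89.058 * 1000
d = 3441.5 m


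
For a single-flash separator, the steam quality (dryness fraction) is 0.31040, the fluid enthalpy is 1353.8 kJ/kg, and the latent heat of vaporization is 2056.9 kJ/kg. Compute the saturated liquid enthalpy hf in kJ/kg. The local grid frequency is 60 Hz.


hf = h - x * hfg
hf = 1353.8 - 0.31040 * 2056.9
hf = 715.34 kJ/kg


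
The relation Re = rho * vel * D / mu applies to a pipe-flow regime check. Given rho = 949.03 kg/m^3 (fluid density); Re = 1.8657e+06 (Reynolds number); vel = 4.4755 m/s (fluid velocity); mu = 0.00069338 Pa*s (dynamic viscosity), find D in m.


D = Re * mu / (rho * vel)
D = 1.8657e+06 * 0.00069338 / (949.03 * 4.4755)
D = 0.30457 m


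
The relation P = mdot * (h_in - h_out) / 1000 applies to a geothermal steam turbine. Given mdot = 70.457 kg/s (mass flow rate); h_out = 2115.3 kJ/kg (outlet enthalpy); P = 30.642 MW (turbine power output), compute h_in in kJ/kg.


h_in = h_out + P * 1000 / mdot
h_in = 2115.3 + 30.642 * 1000 / 70.457
h_in = 2550.2 kJ/kg


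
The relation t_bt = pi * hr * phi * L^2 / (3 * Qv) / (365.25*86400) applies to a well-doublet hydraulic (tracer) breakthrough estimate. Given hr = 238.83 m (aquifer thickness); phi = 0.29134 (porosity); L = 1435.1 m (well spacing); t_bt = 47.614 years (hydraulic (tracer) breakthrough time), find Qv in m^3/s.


Qv = pi*hr*phi*L^2 / (3*t_bt*365.25*86400)
Qv = pi*238.83*0.29134*1435.1^2 / (3*47.614*365.25*86400)
Qv = 0.099872 m^3/s


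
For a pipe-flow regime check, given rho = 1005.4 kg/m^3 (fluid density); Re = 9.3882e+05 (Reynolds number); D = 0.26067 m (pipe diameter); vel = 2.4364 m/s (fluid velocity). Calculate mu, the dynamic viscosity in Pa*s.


mu = rho * vel * D / Re
mu = 1005.4 * 2.4364 * 0.26067 / 9.3882e+05
mu = 0.00068014 Pa*s


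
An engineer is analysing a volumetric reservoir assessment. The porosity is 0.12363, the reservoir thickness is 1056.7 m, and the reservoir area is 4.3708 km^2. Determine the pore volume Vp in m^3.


Vp = A * 1e6 * hr * phi
Vp = 4.3708 * 1e6 * 1056.7 * 0.12363
Vp = 5.7100e+08 m^3


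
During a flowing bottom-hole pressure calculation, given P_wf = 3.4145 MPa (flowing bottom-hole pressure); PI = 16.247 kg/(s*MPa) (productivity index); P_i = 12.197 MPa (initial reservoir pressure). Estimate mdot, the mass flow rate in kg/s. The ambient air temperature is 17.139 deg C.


mdot = (P_i - P_wf) * PI
mdot = (12.197 - 3.4145) * 16.247
mdot = 142.69 kg/s


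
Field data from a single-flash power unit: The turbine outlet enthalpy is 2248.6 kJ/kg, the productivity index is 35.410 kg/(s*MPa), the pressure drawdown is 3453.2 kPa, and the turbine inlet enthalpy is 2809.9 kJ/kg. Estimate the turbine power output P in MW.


Step 1: mdot = PI * dP / 1000 = 35.41 * 3453.2 / 1000 = 122.2778 kg/s
Step 2: P = mdot*(h_in - h_out)/1000 = 122.2778*(2809.9 - 2248.6)/1000 = 68.635 MW
P = 68.635 MW


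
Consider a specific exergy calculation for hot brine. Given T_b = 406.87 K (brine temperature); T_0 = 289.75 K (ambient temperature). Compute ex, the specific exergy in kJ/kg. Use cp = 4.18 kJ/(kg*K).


ex = cp * ((T_b - T_0) - T_0 * ln(T_b/T_0))
ex = 4.18 * ((406.87 - 289.75) - 289.75 * ln(406.87/289.75))
ex = 78.404 kJ/kg


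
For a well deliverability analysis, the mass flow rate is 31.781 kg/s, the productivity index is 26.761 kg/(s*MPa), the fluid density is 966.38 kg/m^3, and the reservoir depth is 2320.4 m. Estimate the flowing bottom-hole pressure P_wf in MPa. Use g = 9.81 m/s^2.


Step 1: P_i = rho*g*h/1e6 = 966.38*9.81*2320.4/1e6 = 21.99783 MPa
Step 2: P_wf = P_i - mdot/PI = 21.99783 - 31.781/26.761 = 20.810 MPa
P_wf = 20.810 MPa


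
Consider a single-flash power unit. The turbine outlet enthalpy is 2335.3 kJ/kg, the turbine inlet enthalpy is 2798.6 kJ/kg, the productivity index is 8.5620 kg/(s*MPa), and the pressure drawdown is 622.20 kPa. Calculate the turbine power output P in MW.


Step 1: mdot = PI * dP / 1000 = 8.562 * 622.2 / 1000 = 5.327276 kg/s
Step 2: P = mdot*(h_in - h_out)/1000 = 5.327276*(2798.6 - 2335.3)/1000 = 2.4681 MW
P = 2.4681 MW


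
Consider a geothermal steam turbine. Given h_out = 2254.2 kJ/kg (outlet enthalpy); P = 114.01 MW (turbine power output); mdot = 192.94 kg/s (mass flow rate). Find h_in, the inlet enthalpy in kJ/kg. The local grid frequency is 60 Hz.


h_in = h_out + P * 1000 / mdot
h_in = 2254.2 + 114.01 * 1000 / 192.94
h_in = 2845.1 kJ/kg


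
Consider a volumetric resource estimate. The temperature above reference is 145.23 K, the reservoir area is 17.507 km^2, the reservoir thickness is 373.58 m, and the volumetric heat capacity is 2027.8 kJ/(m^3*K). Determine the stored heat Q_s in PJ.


Step 1: Vr = A*1e6*hr = 17.507*1e6*373.58 = 6.540265e+09 m^3
Step 2: Q_s = Vr*rhoc*dT/1e12 = 6.540265e+09*2027.8*145.23/1e12 = 1926.1 PJ
Q_s = 1926.1 PJ


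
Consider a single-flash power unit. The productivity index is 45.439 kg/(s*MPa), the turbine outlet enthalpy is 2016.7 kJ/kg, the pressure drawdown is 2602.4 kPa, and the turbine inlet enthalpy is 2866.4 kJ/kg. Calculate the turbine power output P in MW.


Step 1: mdot = PI * dP / 1000 = 45.439 * 2602.4 / 1000 = 118.2505 kg/s
Step 2: P = mdot*(h_in - h_out)/1000 = 118.2505*(2866.4 - 2016.7)/1000 = 100.48 MW
P = 100.48 MW


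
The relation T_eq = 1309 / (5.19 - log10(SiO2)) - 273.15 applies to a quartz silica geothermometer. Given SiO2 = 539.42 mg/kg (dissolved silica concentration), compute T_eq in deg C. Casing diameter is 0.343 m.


T_eq = 1309 / (5.19 - log10(SiO2)) - 273.15
T_eq = 1309 / (5.19 - log10(539.42)) - 273.15
T_eq = 259.38 deg C


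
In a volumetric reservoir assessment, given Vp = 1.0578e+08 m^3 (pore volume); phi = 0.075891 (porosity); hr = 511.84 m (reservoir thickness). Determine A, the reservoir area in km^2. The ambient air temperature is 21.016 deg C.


A = Vp / (1e6 * hr * phi)
A = 1.0578e+08 / (1e6 * 511.84 * 0.075891)
A = 2.7232 km^2


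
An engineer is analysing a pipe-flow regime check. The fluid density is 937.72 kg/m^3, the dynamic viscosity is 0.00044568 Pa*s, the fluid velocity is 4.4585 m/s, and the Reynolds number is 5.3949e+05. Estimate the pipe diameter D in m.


D = Re * mu / (rho * vel)
D = 5.3949e+05 * 0.00044568 / (937.72 * 4.4585)
D = 0.057510 m


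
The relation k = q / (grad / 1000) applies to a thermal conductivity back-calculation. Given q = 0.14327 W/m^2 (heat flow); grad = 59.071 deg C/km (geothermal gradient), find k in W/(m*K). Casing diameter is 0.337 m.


k = q / (grad / 1000)
k = 0.14327 / (59.071 / 1000)
k = 2.4254 W/(m*K)


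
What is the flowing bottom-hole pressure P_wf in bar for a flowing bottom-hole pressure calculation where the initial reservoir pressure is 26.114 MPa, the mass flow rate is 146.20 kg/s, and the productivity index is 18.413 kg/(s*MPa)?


P_wf = P_i - mdot / PI
P_wf = 26.114 - 146.20 / 18.413
P_wf = 18.17396 MPa
Convert: 18.17396 MPa * 10.0 = 181.74 bar
P_wf = 181.74 bar


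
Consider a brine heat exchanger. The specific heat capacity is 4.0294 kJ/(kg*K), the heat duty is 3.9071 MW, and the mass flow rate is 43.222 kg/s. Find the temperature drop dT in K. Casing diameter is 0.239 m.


dT = Q * 1000 / (mdot * cp)
dT = 3.9071 * 1000 / (43.222 * 4.0294)
dT = 22.434 K


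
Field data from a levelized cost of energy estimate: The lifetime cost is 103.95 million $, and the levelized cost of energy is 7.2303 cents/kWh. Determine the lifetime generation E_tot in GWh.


E_tot = C_tot / LCOE * 100
E_tot = 103.95 / 7.2303 * 100
E_tot = 1437.7 GWh


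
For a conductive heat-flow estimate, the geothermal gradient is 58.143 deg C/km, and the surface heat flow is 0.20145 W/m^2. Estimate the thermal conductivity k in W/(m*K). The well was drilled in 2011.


k = q * 1000 / grad
k = 0.20145 * 1000 / 58.143
k = 3.4647 W/(m*K)


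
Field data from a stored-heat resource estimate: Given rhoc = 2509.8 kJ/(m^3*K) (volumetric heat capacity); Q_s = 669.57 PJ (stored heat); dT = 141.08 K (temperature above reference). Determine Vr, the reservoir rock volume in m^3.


Vr = Q_s * 1e12 / (rhoc * dT)
Vr = 669.57 * 1e12 / (2509.8 * 141.08)
Vr = 1.8910e+09 m^3


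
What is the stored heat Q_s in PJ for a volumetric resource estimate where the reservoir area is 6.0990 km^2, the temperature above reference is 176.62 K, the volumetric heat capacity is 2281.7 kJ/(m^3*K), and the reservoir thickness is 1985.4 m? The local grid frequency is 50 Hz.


Step 1: Vr = A*1e6*hr = 6.099*1e6*1985.4 = 1.210895e+10 m^3
Step 2: Q_s = Vr*rhoc*dT/1e12 = 1.210895e+10*2281.7*176.62/1e12 = 4879.8 PJ
Q_s = 4879.8 PJ


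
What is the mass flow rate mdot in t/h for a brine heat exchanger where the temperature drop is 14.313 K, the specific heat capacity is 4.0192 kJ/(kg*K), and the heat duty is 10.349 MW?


mdot = Q * 1000 / (cp * dT)
mdot = 10.349 * 1000 / (4.0192 * 14.313)
mdot = 179.8987 kg/s
Convert: 179.8987 kg/s * 3.6 = 647.64 t/h
mdot = 647.64 t/h


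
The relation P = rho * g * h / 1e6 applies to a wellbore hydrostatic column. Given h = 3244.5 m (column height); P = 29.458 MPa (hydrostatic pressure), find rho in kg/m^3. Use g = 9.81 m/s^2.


rho = P * 1e6 / (g * h)
rho = 29.458 * 1e6 / (9.81 * 3244.5)
rho = 925.52 kg/m^3


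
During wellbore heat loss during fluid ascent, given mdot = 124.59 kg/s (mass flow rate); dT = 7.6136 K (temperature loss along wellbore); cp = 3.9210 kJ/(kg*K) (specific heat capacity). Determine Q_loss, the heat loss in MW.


Q_loss = mdot * cp * dT
Q_loss = 124.59 * 3.9210 * 7.6136
Q_loss = 3719.376 kW
Convert: 3719.376 kW * 0.001 = 3.7194 MW
Q_loss = 3.7194 MW


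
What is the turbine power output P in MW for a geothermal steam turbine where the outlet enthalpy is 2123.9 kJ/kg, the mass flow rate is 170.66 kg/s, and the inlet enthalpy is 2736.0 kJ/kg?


P = mdot * (h_in - h_out) / 1000
P = 170.66 * (2736.0 - 2123.9) / 1000
P = 104.46 MW


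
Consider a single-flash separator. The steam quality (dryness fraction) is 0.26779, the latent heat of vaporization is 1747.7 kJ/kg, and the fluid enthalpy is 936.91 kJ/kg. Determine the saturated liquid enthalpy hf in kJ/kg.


hf = h - x * hfg
hf = 936.91 - 0.26779 * 1747.7
hf = 468.89 kJ/kg


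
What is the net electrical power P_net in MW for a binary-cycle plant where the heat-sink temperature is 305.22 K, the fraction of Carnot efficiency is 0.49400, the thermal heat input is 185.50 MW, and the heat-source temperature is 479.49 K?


Step 1: eta = (1 - Tc/Th)*f = (1 - 305.22/479.49)*0.494 = 0.1795436
Step 2: P_net = eta * Q_in = 0.1795436 * 185.5 = 33.305 MW
P_net = 33.305 MW


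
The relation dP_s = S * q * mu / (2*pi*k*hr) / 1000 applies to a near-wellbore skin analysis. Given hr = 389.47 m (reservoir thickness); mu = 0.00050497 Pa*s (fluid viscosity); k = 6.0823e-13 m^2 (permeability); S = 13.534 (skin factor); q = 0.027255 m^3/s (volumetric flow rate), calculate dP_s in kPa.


dP_s = S * q * mu / (2*pi*k*hr) / 1000
dP_s = 13.534 * 0.027255 * 0.00050497 / (2*pi*6.0823e-13*389.47) / 1000
dP_s = 125.15 kPa


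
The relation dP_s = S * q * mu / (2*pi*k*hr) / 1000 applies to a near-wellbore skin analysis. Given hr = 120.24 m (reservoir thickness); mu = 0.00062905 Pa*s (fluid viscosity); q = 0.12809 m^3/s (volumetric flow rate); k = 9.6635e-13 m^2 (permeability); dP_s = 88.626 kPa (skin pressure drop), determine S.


S = dP_s * 1000 * 2*pi*k*hr / (q*mu)
S = 88.626 * 1000 * 2*pi*9.6635e-13*120.24 / (0.12809*0.00062905)
S = 0.80302


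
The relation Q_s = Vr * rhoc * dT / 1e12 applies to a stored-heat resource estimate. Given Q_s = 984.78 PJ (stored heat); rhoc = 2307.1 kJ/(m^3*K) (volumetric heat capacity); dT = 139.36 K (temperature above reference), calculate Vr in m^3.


Vr = Q_s * 1e12 / (rhoc * dT)
Vr = 984.78 * 1e12 / (2307.1 * 139.36)
Vr = 3.0629e+09 m^3


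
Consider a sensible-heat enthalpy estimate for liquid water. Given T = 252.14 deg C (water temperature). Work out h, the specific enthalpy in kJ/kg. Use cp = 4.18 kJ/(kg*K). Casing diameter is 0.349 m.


h = cp * T
h = 4.18 * 252.14
h = 1053.9 kJ/kg


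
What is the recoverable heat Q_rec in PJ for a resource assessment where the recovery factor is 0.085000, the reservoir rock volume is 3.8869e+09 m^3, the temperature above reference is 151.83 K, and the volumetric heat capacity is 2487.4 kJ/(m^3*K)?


Step 1: Q_s = Vr*rhoc*dT/1e12 = 3.8869e+09*2487.4*151.83/1e12 = 1467.934 PJ
Step 2: Q_rec = Q_s * RF = 1467.934 * 0.085 = 124.77 PJ
Q_rec = 124.77 PJ


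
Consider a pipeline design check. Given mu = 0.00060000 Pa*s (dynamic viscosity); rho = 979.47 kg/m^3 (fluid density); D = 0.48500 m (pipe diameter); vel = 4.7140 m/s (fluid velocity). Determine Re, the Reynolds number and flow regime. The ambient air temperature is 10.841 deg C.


Step 1: Re = rho*vel*D/mu = 979.47*4.714*0.485/0.0006 = 3.7323e+06
Step 2: Re = 3.7323e+06 > 4000, so flow is turbulent.
Re = 3.7323e+06 (turbulent)


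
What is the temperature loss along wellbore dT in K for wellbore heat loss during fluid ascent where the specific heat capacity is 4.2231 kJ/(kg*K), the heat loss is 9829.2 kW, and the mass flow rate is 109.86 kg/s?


dT = Q_loss / (mdot * cp)
dT = 9829.2 / (109.86 * 4.2231)
dT = 21.186 K


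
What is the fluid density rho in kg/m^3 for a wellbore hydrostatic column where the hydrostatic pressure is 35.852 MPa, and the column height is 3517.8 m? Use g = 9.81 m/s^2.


rho = P * 1e6 / (g * h)
rho = 35.852 * 1e6 / (9.81 * 3517.8)
rho = 1038.9 kg/m^3


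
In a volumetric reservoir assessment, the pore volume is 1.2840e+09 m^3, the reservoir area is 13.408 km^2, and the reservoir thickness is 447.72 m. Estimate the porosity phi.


phi = Vp / (A * 1e6 * hr)
phi = 1.2840e+09 / (13.408 * 1e6 * 447.72)
phi = 0.21389


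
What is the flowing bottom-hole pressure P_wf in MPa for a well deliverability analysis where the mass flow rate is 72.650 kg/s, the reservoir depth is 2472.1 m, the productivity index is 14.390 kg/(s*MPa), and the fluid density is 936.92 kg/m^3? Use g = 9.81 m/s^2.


Step 1: P_i = rho*g*h/1e6 = 936.92*9.81*2472.1/1e6 = 22.72153 MPa
Step 2: P_wf = P_i - mdot/PI = 22.72153 - 72.65/14.39 = 17.673 MPa
P_wf = 17.673 MPa


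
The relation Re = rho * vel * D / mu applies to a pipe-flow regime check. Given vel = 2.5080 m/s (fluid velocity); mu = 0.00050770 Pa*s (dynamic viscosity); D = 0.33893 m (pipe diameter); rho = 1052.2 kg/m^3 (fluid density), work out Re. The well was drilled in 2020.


Re = rho * vel * D / mu
Re = 1052.2 * 2.5080 * 0.33893 / 0.00050770
Re = 1.7617e+06


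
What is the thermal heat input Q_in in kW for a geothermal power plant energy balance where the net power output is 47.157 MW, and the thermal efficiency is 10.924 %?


Q_in = W_net / (eta / 100)
Q_in = 47.157 / (10.924 / 100)
Q_in = 431.6825 MW
Convert: 431.6825 MW * 1000.0 = 4.3168e+05 kW
Q_in = 4.3168e+05 kW


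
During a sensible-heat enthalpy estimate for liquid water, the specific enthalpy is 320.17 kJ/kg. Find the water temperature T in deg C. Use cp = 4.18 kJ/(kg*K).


T = h / cp
T = 320.17 / 4.18
T = 76.596 deg C


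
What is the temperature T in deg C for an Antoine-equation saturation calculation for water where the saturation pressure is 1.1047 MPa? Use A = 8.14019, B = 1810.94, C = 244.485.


T = B / (A - log10(P_sat * 760 / 0.101325)) - C
T = 1810.94 / (8.14019 - log10(1.1047 * 760 / 0.101325)) - 244.485
T = 184.46 deg C


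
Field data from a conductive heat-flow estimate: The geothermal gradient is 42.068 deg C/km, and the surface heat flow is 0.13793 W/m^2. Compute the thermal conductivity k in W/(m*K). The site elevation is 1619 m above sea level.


k = q * 1000 / grad
k = 0.13793 * 1000 / 42.068
k = 3.2787 W/(m*K)


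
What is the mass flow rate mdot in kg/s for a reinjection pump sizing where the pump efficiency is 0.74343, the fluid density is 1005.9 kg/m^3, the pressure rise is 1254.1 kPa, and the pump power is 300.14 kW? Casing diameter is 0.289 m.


mdot = P_pump * rho * eta / dP
mdot = 300.14 * 1005.9 * 0.74343 / 1254.1
mdot = 178.97 kg/s


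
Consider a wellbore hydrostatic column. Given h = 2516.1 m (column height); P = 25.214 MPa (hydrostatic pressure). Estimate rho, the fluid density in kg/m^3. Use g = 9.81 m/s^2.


rho = P * 1e6 / (g * h)
rho = 25.214 * 1e6 / (9.81 * 2516.1)
rho = 1021.5 kg/m^3


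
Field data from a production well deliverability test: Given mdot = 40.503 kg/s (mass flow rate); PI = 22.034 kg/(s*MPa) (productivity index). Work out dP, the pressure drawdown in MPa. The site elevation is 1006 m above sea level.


dP = mdot * 1000 / PI
dP = 40.503 * 1000 / 22.034
dP = 1838.205 kPa
Convert: 1838.205 kPa * 0.001 = 1.8382 MPa
dP = 1.8382 MPa


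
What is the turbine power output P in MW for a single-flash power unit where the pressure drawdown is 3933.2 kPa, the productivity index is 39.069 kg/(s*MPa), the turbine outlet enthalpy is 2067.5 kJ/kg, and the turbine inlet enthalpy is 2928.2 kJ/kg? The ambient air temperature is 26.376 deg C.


Step 1: mdot = PI * dP / 1000 = 39.069 * 3933.2 / 1000 = 153.6662 kg/s
Step 2: P = mdot*(h_in - h_out)/1000 = 153.6662*(2928.2 - 2067.5)/1000 = 132.26 MW
P = 132.26 MW


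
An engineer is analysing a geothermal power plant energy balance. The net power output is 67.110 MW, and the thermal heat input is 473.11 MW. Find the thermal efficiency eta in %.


eta = W_net / Q_in * 100
eta = 67.110 / 473.11 * 100
eta = 14.185 %


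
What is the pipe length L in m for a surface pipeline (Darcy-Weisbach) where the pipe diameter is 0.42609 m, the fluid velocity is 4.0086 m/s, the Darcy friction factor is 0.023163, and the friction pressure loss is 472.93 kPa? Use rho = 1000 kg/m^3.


L = dP*1000*D / (f*rho*vel^2/2)
L = 472.93*1000*0.42609 / (0.023163*1000*4.0086^2/2)
L = 1082.8 m


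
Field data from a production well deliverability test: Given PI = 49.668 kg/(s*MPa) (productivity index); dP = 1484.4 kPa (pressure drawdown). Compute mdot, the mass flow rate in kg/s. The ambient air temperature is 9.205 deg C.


mdot = PI * dP / 1000
mdot = 49.668 * 1484.4 / 1000
mdot = 73.727 kg/s


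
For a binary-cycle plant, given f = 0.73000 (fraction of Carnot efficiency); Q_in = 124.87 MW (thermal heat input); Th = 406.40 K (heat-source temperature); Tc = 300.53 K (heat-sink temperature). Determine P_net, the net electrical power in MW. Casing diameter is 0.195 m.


Step 1: eta = (1 - Tc/Th)*f = (1 - 300.53/406.4)*0.73 = 0.1901700
Step 2: P_net = eta * Q_in = 0.1901700 * 124.87 = 23.747 MW
P_net = 23.747 MW


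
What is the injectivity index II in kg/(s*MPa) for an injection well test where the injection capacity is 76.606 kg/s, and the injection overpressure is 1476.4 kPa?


II = mdot * 1000 / dP
II = 76.606 * 1000 / 1476.4
II = 51.887 kg/(s*MPa)


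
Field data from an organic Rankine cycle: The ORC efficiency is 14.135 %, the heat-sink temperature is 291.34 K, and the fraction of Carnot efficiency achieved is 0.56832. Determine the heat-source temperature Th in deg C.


Th = Tc / (1 - (eta_orc/100)/f)
Th = 291.34 / (1 - (14.135/100)/0.56832)
Th = 387.7892 K
Convert to deg C: 387.7892 - 273.15 = 114.64 deg C
Th = 114.64 deg C


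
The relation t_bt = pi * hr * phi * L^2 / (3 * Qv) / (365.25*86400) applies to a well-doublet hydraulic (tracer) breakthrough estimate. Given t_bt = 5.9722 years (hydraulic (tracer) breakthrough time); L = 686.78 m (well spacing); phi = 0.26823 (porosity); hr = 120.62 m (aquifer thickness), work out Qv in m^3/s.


Qv = pi*hr*phi*L^2 / (3*t_bt*365.25*86400)
Qv = pi*120.62*0.26823*686.78^2 / (3*5.9722*365.25*86400)
Qv = 0.084791 m^3/s


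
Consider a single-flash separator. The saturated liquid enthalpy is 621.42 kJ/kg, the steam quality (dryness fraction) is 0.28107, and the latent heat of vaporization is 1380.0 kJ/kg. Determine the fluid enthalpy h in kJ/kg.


h = hf + x * hfg
h = 621.42 + 0.28107 * 1380.0
h = 1009.3 kJ/kg


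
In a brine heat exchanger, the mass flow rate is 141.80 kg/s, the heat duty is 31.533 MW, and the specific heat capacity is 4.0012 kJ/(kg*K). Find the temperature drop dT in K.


dT = Q * 1000 / (mdot * cp)
dT = 31.533 * 1000 / (141.80 * 4.0012)
dT = 55.577 K


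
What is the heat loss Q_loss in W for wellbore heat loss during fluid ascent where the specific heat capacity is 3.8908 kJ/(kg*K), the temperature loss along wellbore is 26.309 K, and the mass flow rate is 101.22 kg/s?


Q_loss = mdot * cp * dT
Q_loss = 101.22 * 3.8908 * 26.309
Q_loss = 10361.19 kW
Convert: 10361.19 kW * 1000.0 = 1.0361e+07 W
Q_loss = 1.0361e+07 W


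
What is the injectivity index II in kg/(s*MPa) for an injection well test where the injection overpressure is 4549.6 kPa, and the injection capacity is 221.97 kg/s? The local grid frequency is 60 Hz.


II = mdot * 1000 / dP
II = 221.97 * 1000 / 4549.6
II = 48.789 kg/(s*MPa)


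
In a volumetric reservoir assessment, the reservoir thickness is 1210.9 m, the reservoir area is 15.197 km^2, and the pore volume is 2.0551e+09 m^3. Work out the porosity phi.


phi = Vp / (A * 1e6 * hr)
phi = 2.0551e+09 / (15.197 * 1e6 * 1210.9)
phi = 0.11168


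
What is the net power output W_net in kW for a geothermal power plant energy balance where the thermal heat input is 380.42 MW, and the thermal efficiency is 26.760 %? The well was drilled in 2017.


W_net = eta / 100 * Q_in
W_net = 26.760 / 100 * 380.42
W_net = 101.8004 MW
Convert: 101.8004 MW * 1000.0 = 1.0180e+05 kW
W_net = 1.0180e+05 kW


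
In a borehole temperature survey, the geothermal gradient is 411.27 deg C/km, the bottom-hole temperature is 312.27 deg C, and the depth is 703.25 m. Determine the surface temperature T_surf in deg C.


T_surf = T_d - grad * d / 1000
T_surf = 312.27 - 411.27 * 703.25 / 1000
T_surf = 23.044 deg C


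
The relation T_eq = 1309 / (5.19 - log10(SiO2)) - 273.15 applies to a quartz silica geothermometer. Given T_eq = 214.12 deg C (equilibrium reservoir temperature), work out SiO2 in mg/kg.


SiO2 = 10^(5.19 - 1309/(T_eq + 273.15))
SiO2 = 10^(5.19 - 1309/(214.12 + 273.15))
SiO2 = 318.86 mg/kg
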